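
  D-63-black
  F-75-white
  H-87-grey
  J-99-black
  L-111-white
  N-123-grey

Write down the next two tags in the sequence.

Letter goes D, F, H, J, L, N → P → R (letters move forward 2 places in the alphabet).
Second component: +12 each step; 63, 75, 87, 99, 111, 123 → 135 → 147.
Shade — repeats black → white → grey: black, white, grey, black, white, grey → black → white.
Putting the parts together: P-135-black and then R-147-white.

P-135-black then R-147-white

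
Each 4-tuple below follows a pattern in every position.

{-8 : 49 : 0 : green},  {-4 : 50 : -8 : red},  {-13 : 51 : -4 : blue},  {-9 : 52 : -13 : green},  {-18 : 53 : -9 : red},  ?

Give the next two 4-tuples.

First part: -8, -4, -13, -9, -18 → -14 → -23 (alternating steps +4, −9, +4, −9, …).
For the second part, +1 each step: 49, 50, 51, 52, 53 → 54 → 55.
Third part: always the previous value of the first part; 0, -8, -4, -13, -9 → -18 → -14.
Colour — repeats green → red → blue: green, red, blue, green, red → blue → green.
So the next two 4-tuples are {-14 : 54 : -18 : blue} and {-23 : 55 : -14 : green}.

{-14 : 54 : -18 : blue}, {-23 : 55 : -14 : green}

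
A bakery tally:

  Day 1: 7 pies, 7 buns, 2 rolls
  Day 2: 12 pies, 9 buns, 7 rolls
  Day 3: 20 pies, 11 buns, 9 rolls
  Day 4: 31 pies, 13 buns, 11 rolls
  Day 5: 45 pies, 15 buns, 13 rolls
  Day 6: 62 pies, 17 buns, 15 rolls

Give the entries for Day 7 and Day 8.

82 pies, 19 buns, 17 rolls; 105 pies, 21 buns, 19 rolls

Pies: differences are 5, 8, 11, … (increasing by 3 each time), so 7, 12, 20, 31, 45, 62 → 82 → 105.
Buns: +2 each step; 7, 9, 11, 13, 15, 17 → 19 → 21.
For the rolls, always the previous value of the buns: 2, 7, 9, 11, 13, 15 → 17 → 19.
So the next two rows are 82 pies, 19 buns, 17 rolls and 105 pies, 21 buns, 19 rolls.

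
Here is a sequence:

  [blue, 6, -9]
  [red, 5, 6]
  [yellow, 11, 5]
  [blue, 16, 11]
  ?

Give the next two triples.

[red, 27, 16], [yellow, 43, 27]

Colour: repeats blue → red → yellow, so blue, red, yellow, blue → red → yellow.
For the second component, each term is the sum of the two before it: 6, 5, 11, 16 → 27 → 43.
For the third component, always the previous value of the second component: -9, 6, 5, 11 → 16 → 27.
Putting the parts together: [red, 27, 16] and then [yellow, 43, 27].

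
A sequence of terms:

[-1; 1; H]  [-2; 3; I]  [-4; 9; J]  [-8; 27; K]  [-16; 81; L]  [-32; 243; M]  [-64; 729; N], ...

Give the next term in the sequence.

[-128; 2187; O]

For the first component, ×2 each step: -1, -2, -4, -8, -16, -32, -64 → -128.
Second component: ×3 each step, so 1, 3, 9, 27, 81, 243, 729 → 2187.
Letter goes H, I, J, K, L, M, N → O (letters move forward 1 place in the alphabet).
Combining the parts gives [-128; 2187; O].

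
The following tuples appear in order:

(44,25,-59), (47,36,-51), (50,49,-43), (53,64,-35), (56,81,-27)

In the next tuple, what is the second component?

100

First component: 44, 47, 50, 53, 56 → 59 (+3 each step).
Second component: perfect squares: 5², 6², 7², …, so 25, 36, 49, 64, 81 → 100.
Third component goes -59, -51, -43, -35, -27 → -19 (+8 each step).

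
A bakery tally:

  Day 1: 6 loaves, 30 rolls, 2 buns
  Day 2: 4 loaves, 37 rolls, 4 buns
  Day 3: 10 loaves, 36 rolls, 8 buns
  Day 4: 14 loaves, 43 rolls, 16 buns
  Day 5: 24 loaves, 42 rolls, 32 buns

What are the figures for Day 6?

Loaves — each term is the sum of the two before it: 6, 4, 10, 14, 24 → 38.
Rolls goes 30, 37, 36, 43, 42 → 49 (alternating steps +7, −1, +7, −1, …).
Buns goes 2, 4, 8, 16, 32 → 64 (×2 each step).
So the next line is 38 loaves, 49 rolls, 64 buns.

38 loaves, 49 rolls, 64 buns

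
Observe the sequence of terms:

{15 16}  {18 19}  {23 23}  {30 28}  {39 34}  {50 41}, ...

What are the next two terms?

{63 49}, {78 58}

First part: 15, 18, 23, 30, 39, 50 → 63 → 78 (differences are 3, 5, 7, … (increasing by 2 each time)).
Second part — differences are 3, 4, 5, … (increasing by 1 each time): 16, 19, 23, 28, 34, 41 → 49 → 58.
Putting the parts together: {63 49} and then {78 58}.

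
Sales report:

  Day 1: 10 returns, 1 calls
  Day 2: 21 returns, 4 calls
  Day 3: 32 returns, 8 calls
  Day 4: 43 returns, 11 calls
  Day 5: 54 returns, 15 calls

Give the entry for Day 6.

Returns: +11 each step, so 10, 21, 32, 43, 54 → 65.
Calls: alternating steps +3, +4, +3, +4, …; 1, 4, 8, 11, 15 → 18.
So the next record is 65 returns, 18 calls.

65 returns, 18 calls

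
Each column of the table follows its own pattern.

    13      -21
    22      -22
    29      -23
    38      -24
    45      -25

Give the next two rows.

First component: 13, 22, 29, 38, 45 → 54 → 61 (alternating steps +9, +7, +9, +7, …).
Second component goes -21, -22, -23, -24, -25 → -26 → -27 (−1 each step).
Putting the parts together: 54  -26 and then 61  -27.

54  -26; 61  -27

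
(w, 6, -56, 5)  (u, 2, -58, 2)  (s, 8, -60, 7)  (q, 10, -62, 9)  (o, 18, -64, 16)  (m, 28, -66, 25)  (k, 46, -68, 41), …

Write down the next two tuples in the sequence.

For the letter, letters move back 2 places in the alphabet: w, u, s, q, o, m, k → i → g.
Second value: each term is the sum of the two before it, so 6, 2, 8, 10, 18, 28, 46 → 74 → 120.
For the third value, −2 each step: -56, -58, -60, -62, -64, -66, -68 → -70 → -72.
Fourth value: each term is the sum of the two before it, so 5, 2, 7, 9, 16, 25, 41 → 66 → 107.
So the next two tuples are (i, 74, -70, 66) and (g, 120, -72, 107).

(i, 74, -70, 66), (g, 120, -72, 107)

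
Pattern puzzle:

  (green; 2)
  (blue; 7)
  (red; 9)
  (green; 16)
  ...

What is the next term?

(blue; 25)

Colour goes green, blue, red, green → blue (repeats green → blue → red).
Second entry — each term is the sum of the two before it: 2, 7, 9, 16 → 25.
Combining the parts gives (blue; 25).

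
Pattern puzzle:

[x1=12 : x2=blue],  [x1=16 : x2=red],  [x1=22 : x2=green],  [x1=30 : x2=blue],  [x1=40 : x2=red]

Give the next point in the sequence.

[x1=52 : x2=green]

X1 goes 12, 16, 22, 30, 40 → 52 (differences are 4, 6, 8, … (increasing by 2 each time)).
X2: repeats blue → red → green; blue, red, green, blue, red → green.
Combining the parts gives [x1=52 : x2=green].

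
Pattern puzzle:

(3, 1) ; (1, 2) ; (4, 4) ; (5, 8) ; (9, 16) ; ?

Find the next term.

First slot goes 3, 1, 4, 5, 9 → 14 (each term is the sum of the two before it).
Second slot — ×2 each step: 1, 2, 4, 8, 16 → 32.
So the next term is (14, 32).

(14, 32)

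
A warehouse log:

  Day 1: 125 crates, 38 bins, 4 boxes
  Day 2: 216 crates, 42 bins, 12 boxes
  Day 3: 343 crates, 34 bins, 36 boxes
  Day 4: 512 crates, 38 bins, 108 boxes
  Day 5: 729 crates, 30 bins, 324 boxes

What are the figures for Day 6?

1000 crates, 34 bins, 972 boxes

Crates goes 125, 216, 343, 512, 729 → 1000 (perfect cubes: 5³, 6³, 7³, …).
Bins goes 38, 42, 34, 38, 30 → 34 (alternating steps +4, −8, +4, −8, …).
Boxes: ×3 each step, so 4, 12, 36, 108, 324 → 972.
So the next record is 1000 crates, 34 bins, 972 boxes.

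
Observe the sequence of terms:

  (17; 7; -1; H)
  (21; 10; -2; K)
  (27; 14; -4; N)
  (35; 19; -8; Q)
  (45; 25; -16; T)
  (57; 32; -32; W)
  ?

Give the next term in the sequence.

(71; 40; -64; Z)

First component: differences are 4, 6, 8, … (increasing by 2 each time); 17, 21, 27, 35, 45, 57 → 71.
For the second component, differences are 3, 4, 5, … (increasing by 1 each time): 7, 10, 14, 19, 25, 32 → 40.
Third component: -1, -2, -4, -8, -16, -32 → -64 (×2 each step).
Letter: letters move forward 3 places in the alphabet; H, K, N, Q, T, W → Z.
Combining the parts gives (71; 40; -64; Z).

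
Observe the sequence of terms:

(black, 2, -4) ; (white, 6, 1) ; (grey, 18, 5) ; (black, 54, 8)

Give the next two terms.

Shade: black, white, grey, black → white → grey (repeats black → white → grey).
Second component: ×3 each step; 2, 6, 18, 54 → 162 → 486.
For the third component, differences are 5, 4, 3, … (decreasing by 1 each time): -4, 1, 5, 8 → 10 → 11.
So the next two terms are (white, 162, 10) and (grey, 486, 11).

(white, 162, 10), (grey, 486, 11)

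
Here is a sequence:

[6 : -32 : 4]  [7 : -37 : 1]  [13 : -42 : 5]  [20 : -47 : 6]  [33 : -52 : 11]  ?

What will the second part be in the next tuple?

-57

For the second part, −5 each step: -32, -37, -42, -47, -52 → -57.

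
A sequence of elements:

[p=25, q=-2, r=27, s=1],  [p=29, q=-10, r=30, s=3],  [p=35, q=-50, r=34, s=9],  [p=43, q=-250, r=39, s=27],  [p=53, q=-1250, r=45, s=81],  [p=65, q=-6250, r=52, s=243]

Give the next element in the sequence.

[p=79, q=-31250, r=60, s=729]

P: differences are 4, 6, 8, … (increasing by 2 each time); 25, 29, 35, 43, 53, 65 → 79.
Q — ×5 each step: -2, -10, -50, -250, -1250, -6250 → -31250.
R: differences are 3, 4, 5, … (increasing by 1 each time); 27, 30, 34, 39, 45, 52 → 60.
For the s, ×3 each step: 1, 3, 9, 27, 81, 243 → 729.
So the next element is [p=79, q=-31250, r=60, s=729].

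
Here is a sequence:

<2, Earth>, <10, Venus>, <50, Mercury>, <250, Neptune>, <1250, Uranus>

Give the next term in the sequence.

<6250, Saturn>

First entry goes 2, 10, 50, 250, 1250 → 6250 (×5 each step).
Planet: runs backward through the planets Mercury→Neptune; Earth, Venus, Mercury, Neptune, Uranus → Saturn.
So the next term is <6250, Saturn>.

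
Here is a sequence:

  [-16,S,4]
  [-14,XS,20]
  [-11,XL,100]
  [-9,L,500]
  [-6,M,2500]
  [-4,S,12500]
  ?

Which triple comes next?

First part: alternating steps +2, +3, +2, +3, …; -16, -14, -11, -9, -6, -4 → -1.
Size goes S, XS, XL, L, M, S → XS (repeats S → XS → XL → L → M).
Third part — ×5 each step: 4, 20, 100, 500, 2500, 12500 → 62500.
Combining the parts gives [-1,XS,62500].

[-1,XS,62500]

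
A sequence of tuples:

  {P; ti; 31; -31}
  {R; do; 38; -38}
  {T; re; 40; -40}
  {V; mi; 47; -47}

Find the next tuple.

{X; fa; 49; -49}

Letter: P, R, T, V → X (letters move forward 2 places in the alphabet).
Note: ti, do, re, mi → fa (runs through the solfège scale do→ti).
Third component goes 31, 38, 40, 47 → 49 (alternating steps +7, +2, +7, +2, …).
For the fourth component, always the negative of the third component: -31, -38, -40, -47 → -49.
Putting it together: {X; fa; 49; -49}.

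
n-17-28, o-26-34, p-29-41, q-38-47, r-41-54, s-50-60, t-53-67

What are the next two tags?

u-62-73 then v-65-80

Letter: n, o, p, q, r, s, t → u → v (letters move forward 1 place in the alphabet).
For the second component, alternating steps +9, +3, +9, +3, …: 17, 26, 29, 38, 41, 50, 53 → 62 → 65.
Third component — alternating steps +6, +7, +6, +7, …: 28, 34, 41, 47, 54, 60, 67 → 73 → 80.
Putting the parts together: u-62-73 and then v-65-80.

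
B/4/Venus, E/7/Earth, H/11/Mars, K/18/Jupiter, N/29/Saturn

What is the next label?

Letter: letters move forward 3 places in the alphabet; B, E, H, K, N → Q.
Second component: each term is the sum of the two before it, so 4, 7, 11, 18, 29 → 47.
Planet: runs through the planets Mercury→Neptune; Venus, Earth, Mars, Jupiter, Saturn → Uranus.
So the next label is Q/47/Uranus.

Q/47/Uranus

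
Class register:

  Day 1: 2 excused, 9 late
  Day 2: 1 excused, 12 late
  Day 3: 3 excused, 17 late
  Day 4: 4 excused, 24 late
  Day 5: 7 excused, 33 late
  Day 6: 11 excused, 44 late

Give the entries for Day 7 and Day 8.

Excused: each term is the sum of the two before it, so 2, 1, 3, 4, 7, 11 → 18 → 29.
Late — differences are 3, 5, 7, … (increasing by 2 each time): 9, 12, 17, 24, 33, 44 → 57 → 72.
Putting the parts together: 18 excused, 57 late and then 29 excused, 72 late.

18 excused, 57 late; 29 excused, 72 late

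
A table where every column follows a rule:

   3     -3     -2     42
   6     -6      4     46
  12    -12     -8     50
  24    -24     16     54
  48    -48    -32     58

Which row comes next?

First component: ×2 each step, so 3, 6, 12, 24, 48 → 96.
Second component goes -3, -6, -12, -24, -48 → -96 (×2 each step).
Third component: ×(-2) each step; -2, 4, -8, 16, -32 → 64.
Fourth component: +4 each step, so 42, 46, 50, 54, 58 → 62.
Putting it together: 96  -96  64  62.

96  -96  64  62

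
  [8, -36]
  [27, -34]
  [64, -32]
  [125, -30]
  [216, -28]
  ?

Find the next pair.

First part goes 8, 27, 64, 125, 216 → 343 (perfect cubes: 2³, 3³, 4³, …).
For the second part, +2 each step: -36, -34, -32, -30, -28 → -26.
Putting it together: [343, -26].

[343, -26]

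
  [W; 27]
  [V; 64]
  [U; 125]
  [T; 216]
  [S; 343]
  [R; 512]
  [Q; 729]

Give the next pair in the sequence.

[P; 1000]

Letter goes W, V, U, T, S, R, Q → P (letters move back 1 place in the alphabet).
Second value — perfect cubes: 3³, 4³, 5³, …: 27, 64, 125, 216, 343, 512, 729 → 1000.
So the next pair is [P; 1000].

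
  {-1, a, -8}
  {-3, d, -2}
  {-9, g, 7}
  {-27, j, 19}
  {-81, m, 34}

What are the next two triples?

First value: -1, -3, -9, -27, -81 → -243 → -729 (×3 each step).
For the letter, letters move forward 3 places in the alphabet: a, d, g, j, m → p → s.
Third value: differences are 6, 9, 12, … (increasing by 3 each time); -8, -2, 7, 19, 34 → 52 → 73.
So the next two triples are {-243, p, 52} and {-729, s, 73}.

{-243, p, 52}, {-729, s, 73}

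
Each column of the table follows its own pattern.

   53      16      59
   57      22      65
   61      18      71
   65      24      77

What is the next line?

First component: +4 each step; 53, 57, 61, 65 → 69.
For the second component, alternating steps +6, −4, +6, −4, …: 16, 22, 18, 24 → 20.
Third component: 59, 65, 71, 77 → 83 (+6 each step).
Putting it together: 69  20  83.

69  20  83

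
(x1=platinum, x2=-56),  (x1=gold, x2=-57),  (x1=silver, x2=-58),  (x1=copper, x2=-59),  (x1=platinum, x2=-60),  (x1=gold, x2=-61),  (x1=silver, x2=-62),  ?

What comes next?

X1 goes platinum, gold, silver, copper, platinum, gold, silver → copper (repeats platinum → gold → silver → copper).
X2 goes -56, -57, -58, -59, -60, -61, -62 → -63 (−1 each step).
Combining the parts gives (x1=copper, x2=-63).

(x1=copper, x2=-63)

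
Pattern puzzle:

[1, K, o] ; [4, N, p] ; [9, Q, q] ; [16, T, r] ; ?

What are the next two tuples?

First value — perfect squares: 1², 2², 3², …: 1, 4, 9, 16 → 25 → 36.
First letter: K, N, Q, T → W → Z (letters move forward 3 places in the alphabet).
Second letter — letters move forward 1 place in the alphabet: o, p, q, r → s → t.
So the next two tuples are [25, W, s] and [36, Z, t].

[25, W, s], [36, Z, t]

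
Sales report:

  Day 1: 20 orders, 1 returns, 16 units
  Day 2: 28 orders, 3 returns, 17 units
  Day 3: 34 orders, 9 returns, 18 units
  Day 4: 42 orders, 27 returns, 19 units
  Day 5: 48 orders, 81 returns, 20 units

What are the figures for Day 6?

56 orders, 243 returns, 21 units

Orders: alternating steps +8, +6, +8, +6, …; 20, 28, 34, 42, 48 → 56.
Returns: ×3 each step, so 1, 3, 9, 27, 81 → 243.
Units: +1 each step; 16, 17, 18, 19, 20 → 21.
Combining the parts gives 56 orders, 243 returns, 21 units.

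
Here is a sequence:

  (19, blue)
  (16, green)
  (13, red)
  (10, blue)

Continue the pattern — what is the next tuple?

(7, green)

First component — −3 each step: 19, 16, 13, 10 → 7.
Colour goes blue, green, red, blue → green (repeats blue → green → red).
Combining the parts gives (7, green).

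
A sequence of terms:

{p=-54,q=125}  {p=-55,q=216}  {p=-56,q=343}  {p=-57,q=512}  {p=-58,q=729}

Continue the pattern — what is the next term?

{p=-59,q=1000}

For the p, −1 each step: -54, -55, -56, -57, -58 → -59.
Q: 125, 216, 343, 512, 729 → 1000 (perfect cubes: 5³, 6³, 7³, …).
Combining the parts gives {p=-59,q=1000}.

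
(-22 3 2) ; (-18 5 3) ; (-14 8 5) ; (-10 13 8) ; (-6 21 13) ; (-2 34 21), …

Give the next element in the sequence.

First slot: -22, -18, -14, -10, -6, -2 → 2 (+4 each step).
Second slot — each term is the sum of the two before it: 3, 5, 8, 13, 21, 34 → 55.
Third slot — each term is the sum of the two before it: 2, 3, 5, 8, 13, 21 → 34.
Combining the parts gives (2 55 34).

(2 55 34)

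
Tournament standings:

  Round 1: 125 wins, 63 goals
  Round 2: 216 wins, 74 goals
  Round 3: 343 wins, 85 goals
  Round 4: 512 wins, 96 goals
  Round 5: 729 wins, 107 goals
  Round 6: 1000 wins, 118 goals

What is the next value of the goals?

Wins: perfect cubes: 5³, 6³, 7³, …; 125, 216, 343, 512, 729, 1000 → 1331.
Goals: +11 each step; 63, 74, 85, 96, 107, 118 → 129.

129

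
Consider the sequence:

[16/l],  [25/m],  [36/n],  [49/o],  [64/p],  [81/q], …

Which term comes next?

[100/r]

First entry — perfect squares: 4², 5², 6², …: 16, 25, 36, 49, 64, 81 → 100.
Letter: l, m, n, o, p, q → r (letters move forward 1 place in the alphabet).
Putting it together: [100/r].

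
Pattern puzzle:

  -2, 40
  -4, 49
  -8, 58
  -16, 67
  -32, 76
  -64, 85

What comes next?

-128, 94

First slot — ×2 each step: -2, -4, -8, -16, -32, -64 → -128.
Second slot goes 40, 49, 58, 67, 76, 85 → 94 (+9 each step).
Putting it together: -128, 94.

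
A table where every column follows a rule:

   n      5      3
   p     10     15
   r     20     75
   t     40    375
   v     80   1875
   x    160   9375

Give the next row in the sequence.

Letter — letters move forward 2 places in the alphabet: n, p, r, t, v, x → z.
Second component goes 5, 10, 20, 40, 80, 160 → 320 (×2 each step).
Third component: 3, 15, 75, 375, 1875, 9375 → 46875 (×5 each step).
Combining the parts gives z  320  46875.

z  320  46875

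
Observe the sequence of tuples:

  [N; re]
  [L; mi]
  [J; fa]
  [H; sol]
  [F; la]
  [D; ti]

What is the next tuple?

Letter — letters move back 2 places in the alphabet: N, L, J, H, F, D → B.
Note: runs through the solfège scale do→ti; re, mi, fa, sol, la, ti → do.
So the next tuple is [B; do].

[B; do]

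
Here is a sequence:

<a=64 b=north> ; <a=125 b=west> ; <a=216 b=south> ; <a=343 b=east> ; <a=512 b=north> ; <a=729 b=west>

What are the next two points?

<a=1000 b=south>, <a=1331 b=east>

A: 64, 125, 216, 343, 512, 729 → 1000 → 1331 (perfect cubes: 4³, 5³, 6³, …).
B: repeats north → west → south → east; north, west, south, east, north, west → south → east.
Putting the parts together: <a=1000 b=south> and then <a=1331 b=east>.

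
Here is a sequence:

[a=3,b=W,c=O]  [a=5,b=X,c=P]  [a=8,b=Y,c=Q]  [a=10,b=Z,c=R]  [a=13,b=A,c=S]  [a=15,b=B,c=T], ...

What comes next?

[a=18,b=C,c=U]

A — alternating steps +2, +3, +2, +3, …: 3, 5, 8, 10, 13, 15 → 18.
B: W, X, Y, Z, A, B → C (letters move forward 1 place in the alphabet, wrapping Z→A).
For the c, letters move forward 1 place in the alphabet: O, P, Q, R, S, T → U.
So the next term is [a=18,b=C,c=U].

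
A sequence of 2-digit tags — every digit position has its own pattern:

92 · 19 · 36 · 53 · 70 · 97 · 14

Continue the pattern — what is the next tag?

First digit — +2 each step, mod 10: 9, 1, 3, 5, 7, 9, 1 → 3.
Second digit: −3 each step, mod 10, so 2, 9, 6, 3, 0, 7, 4 → 1.
Combining the parts gives 31.

31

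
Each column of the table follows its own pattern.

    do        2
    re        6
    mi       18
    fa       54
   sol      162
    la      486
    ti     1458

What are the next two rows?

do  4374; re  13122

Note: do, re, mi, fa, sol, la, ti → do → re (runs through the solfège scale do→ti).
Second component — ×3 each step: 2, 6, 18, 54, 162, 486, 1458 → 4374 → 13122.
So the next two rows are do  4374 and re  13122.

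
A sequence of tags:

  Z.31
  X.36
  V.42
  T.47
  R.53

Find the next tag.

P.58

Letter: letters move back 2 places in the alphabet; Z, X, V, T, R → P.
For the second component, alternating steps +5, +6, +5, +6, …: 31, 36, 42, 47, 53 → 58.
Putting it together: P.58.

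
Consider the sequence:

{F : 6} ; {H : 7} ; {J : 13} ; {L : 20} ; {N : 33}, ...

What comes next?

Letter goes F, H, J, L, N → P (letters move forward 2 places in the alphabet).
Second slot: 6, 7, 13, 20, 33 → 53 (each term is the sum of the two before it).
So the next pair is {P : 53}.

{P : 53}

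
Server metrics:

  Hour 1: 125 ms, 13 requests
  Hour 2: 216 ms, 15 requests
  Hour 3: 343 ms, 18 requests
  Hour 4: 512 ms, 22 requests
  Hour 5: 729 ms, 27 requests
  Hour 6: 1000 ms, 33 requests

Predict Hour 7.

1331 ms, 40 requests

Ms — perfect cubes: 5³, 6³, 7³, …: 125, 216, 343, 512, 729, 1000 → 1331.
Requests: 13, 15, 18, 22, 27, 33 → 40 (differences are 2, 3, 4, … (increasing by 1 each time)).
So the next row is 1331 ms, 40 requests.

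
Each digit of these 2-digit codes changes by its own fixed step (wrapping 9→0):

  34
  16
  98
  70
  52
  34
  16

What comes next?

First digit: −2 each step, mod 10, so 3, 1, 9, 7, 5, 3, 1 → 9.
Second digit goes 4, 6, 8, 0, 2, 4, 6 → 8 (+2 each step, mod 10).
Putting it together: 98.

98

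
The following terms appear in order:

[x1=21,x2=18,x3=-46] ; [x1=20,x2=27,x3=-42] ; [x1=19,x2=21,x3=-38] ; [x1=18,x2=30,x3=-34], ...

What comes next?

X1: −1 each step, so 21, 20, 19, 18 → 17.
X2 goes 18, 27, 21, 30 → 24 (alternating steps +9, −6, +9, −6, …).
X3: +4 each step; -46, -42, -38, -34 → -30.
Combining the parts gives [x1=17,x2=24,x3=-30].

[x1=17,x2=24,x3=-30]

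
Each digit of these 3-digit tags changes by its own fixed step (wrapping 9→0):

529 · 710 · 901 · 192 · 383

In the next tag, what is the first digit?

5

First digit: +2 each step, mod 10; 5, 7, 9, 1, 3 → 5.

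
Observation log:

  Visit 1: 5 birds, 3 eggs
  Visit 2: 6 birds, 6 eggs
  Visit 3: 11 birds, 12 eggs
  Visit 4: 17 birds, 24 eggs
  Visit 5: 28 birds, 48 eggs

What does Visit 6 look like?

Birds: 5, 6, 11, 17, 28 → 45 (each term is the sum of the two before it).
Eggs: ×2 each step; 3, 6, 12, 24, 48 → 96.
Putting it together: 45 birds, 96 eggs.

45 birds, 96 eggs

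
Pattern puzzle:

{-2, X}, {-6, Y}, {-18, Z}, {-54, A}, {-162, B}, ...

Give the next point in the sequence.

{-486, C}

First part: -2, -6, -18, -54, -162 → -486 (×3 each step).
For the letter, letters move forward 1 place in the alphabet, wrapping Z→A: X, Y, Z, A, B → C.
Putting it together: {-486, C}.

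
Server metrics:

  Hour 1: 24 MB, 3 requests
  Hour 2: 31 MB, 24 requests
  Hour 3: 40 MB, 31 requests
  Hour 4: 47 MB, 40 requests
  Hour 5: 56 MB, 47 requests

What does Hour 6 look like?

MB goes 24, 31, 40, 47, 56 → 63 (alternating steps +7, +9, +7, +9, …).
Requests: always the previous value of the MB; 3, 24, 31, 40, 47 → 56.
Combining the parts gives 63 MB, 56 requests.

63 MB, 56 requests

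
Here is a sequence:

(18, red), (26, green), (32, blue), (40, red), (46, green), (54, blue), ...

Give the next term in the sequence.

(60, red)

First entry: alternating steps +8, +6, +8, +6, …; 18, 26, 32, 40, 46, 54 → 60.
For the colour, repeats red → green → blue: red, green, blue, red, green, blue → red.
Combining the parts gives (60, red).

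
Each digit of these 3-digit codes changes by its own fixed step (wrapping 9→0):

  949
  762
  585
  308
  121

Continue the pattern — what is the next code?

944

First digit: −2 each step, mod 10; 9, 7, 5, 3, 1 → 9.
Second digit: +2 each step, mod 10, so 4, 6, 8, 0, 2 → 4.
Third digit — +3 each step, mod 10: 9, 2, 5, 8, 1 → 4.
Combining the parts gives 944.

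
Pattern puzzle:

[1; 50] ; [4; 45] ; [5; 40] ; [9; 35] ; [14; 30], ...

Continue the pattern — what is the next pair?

First coordinate: 1, 4, 5, 9, 14 → 23 (each term is the sum of the two before it).
Second coordinate — −5 each step: 50, 45, 40, 35, 30 → 25.
Putting it together: [23; 25].

[23; 25]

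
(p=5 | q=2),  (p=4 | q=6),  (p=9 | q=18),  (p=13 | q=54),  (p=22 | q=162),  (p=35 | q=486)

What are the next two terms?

P: each term is the sum of the two before it, so 5, 4, 9, 13, 22, 35 → 57 → 92.
Q: ×3 each step; 2, 6, 18, 54, 162, 486 → 1458 → 4374.
So the next two terms are (p=57 | q=1458) and (p=92 | q=4374).

(p=57 | q=1458), (p=92 | q=4374)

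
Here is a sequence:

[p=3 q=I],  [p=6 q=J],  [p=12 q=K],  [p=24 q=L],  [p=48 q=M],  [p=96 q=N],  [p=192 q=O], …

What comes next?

P: ×2 each step; 3, 6, 12, 24, 48, 96, 192 → 384.
Q: letters move forward 1 place in the alphabet, so I, J, K, L, M, N, O → P.
Putting it together: [p=384 q=P].

[p=384 q=P]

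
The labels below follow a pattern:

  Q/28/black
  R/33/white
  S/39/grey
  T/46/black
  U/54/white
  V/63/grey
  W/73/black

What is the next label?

Letter: letters move forward 1 place in the alphabet; Q, R, S, T, U, V, W → X.
Second component: differences are 5, 6, 7, … (increasing by 1 each time); 28, 33, 39, 46, 54, 63, 73 → 84.
For the shade, repeats black → white → grey: black, white, grey, black, white, grey, black → white.
Combining the parts gives X/84/white.

X/84/white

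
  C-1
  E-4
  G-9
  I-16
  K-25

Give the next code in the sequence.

Letter goes C, E, G, I, K → M (letters move forward 2 places in the alphabet).
Second component: perfect squares: 1², 2², 3², …, so 1, 4, 9, 16, 25 → 36.
Combining the parts gives M-36.

M-36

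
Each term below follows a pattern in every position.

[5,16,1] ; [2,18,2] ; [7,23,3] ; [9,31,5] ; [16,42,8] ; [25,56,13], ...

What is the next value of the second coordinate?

73

Second coordinate: 16, 18, 23, 31, 42, 56 → 73 (differences are 2, 5, 8, … (increasing by 3 each time)).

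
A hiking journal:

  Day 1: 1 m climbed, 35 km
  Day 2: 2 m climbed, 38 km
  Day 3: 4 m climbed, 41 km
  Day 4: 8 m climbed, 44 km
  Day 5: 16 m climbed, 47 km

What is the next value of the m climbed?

M climbed — ×2 each step: 1, 2, 4, 8, 16 → 32.

32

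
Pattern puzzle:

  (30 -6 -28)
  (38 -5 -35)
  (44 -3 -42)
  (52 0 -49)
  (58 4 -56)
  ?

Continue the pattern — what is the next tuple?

First slot: alternating steps +8, +6, +8, +6, …; 30, 38, 44, 52, 58 → 66.
Second slot: differences are 1, 2, 3, … (increasing by 1 each time); -6, -5, -3, 0, 4 → 9.
Third slot goes -28, -35, -42, -49, -56 → -63 (−7 each step).
Combining the parts gives (66 9 -63).

(66 9 -63)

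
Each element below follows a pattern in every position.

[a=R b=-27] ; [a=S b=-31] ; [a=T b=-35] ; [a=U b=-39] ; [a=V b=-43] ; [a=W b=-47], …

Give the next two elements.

[a=X b=-51], [a=Y b=-55]

A: letters move forward 1 place in the alphabet; R, S, T, U, V, W → X → Y.
B goes -27, -31, -35, -39, -43, -47 → -51 → -55 (−4 each step).
So the next two elements are [a=X b=-51] and [a=Y b=-55].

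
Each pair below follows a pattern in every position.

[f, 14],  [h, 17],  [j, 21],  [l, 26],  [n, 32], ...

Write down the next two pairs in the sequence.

[p, 39], [r, 47]

Letter — letters move forward 2 places in the alphabet: f, h, j, l, n → p → r.
For the second coordinate, differences are 3, 4, 5, … (increasing by 1 each time): 14, 17, 21, 26, 32 → 39 → 47.
Putting the parts together: [p, 39] and then [r, 47].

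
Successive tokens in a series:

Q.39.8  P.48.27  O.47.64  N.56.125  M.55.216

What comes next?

Letter: Q, P, O, N, M → L (letters move back 1 place in the alphabet).
Second component — alternating steps +9, −1, +9, −1, …: 39, 48, 47, 56, 55 → 64.
Third component: perfect cubes: 2³, 3³, 4³, …, so 8, 27, 64, 125, 216 → 343.
Putting it together: L.64.343.

L.64.343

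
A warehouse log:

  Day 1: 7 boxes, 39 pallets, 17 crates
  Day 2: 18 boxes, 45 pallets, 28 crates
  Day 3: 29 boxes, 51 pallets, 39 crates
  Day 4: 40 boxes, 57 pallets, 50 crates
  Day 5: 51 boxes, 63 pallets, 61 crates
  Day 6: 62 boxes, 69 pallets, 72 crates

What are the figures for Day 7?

Boxes: +11 each step; 7, 18, 29, 40, 51, 62 → 73.
Pallets goes 39, 45, 51, 57, 63, 69 → 75 (+6 each step).
Crates: always 10 more than the boxes, so 17, 28, 39, 50, 61, 72 → 83.
Combining the parts gives 73 boxes, 75 pallets, 83 crates.

73 boxes, 75 pallets, 83 crates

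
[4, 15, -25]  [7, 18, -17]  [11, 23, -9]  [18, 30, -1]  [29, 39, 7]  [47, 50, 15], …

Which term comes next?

[76, 63, 23]

First part goes 4, 7, 11, 18, 29, 47 → 76 (each term is the sum of the two before it).
Second part: 15, 18, 23, 30, 39, 50 → 63 (differences are 3, 5, 7, … (increasing by 2 each time)).
For the third part, +8 each step: -25, -17, -9, -1, 7, 15 → 23.
Combining the parts gives [76, 63, 23].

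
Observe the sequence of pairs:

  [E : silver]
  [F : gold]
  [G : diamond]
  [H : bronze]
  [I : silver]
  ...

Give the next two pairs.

Letter: letters move forward 1 place in the alphabet; E, F, G, H, I → J → K.
Rank: repeats silver → gold → diamond → bronze; silver, gold, diamond, bronze, silver → gold → diamond.
So the next two pairs are [J : gold] and [K : diamond].

[J : gold], [K : diamond]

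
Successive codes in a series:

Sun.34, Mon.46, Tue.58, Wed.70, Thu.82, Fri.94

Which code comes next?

Day — runs through the weekdays Mon→Sun: Sun, Mon, Tue, Wed, Thu, Fri → Sat.
Second component: 34, 46, 58, 70, 82, 94 → 106 (+12 each step).
So the next code is Sat.106.

Sat.106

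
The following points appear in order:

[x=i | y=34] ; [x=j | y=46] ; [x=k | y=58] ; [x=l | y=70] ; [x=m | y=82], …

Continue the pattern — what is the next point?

X: letters move forward 1 place in the alphabet; i, j, k, l, m → n.
Y — +12 each step: 34, 46, 58, 70, 82 → 94.
So the next point is [x=n | y=94].

[x=n | y=94]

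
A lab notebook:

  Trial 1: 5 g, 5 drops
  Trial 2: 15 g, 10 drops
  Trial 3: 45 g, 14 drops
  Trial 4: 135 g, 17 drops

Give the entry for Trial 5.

G: ×3 each step, so 5, 15, 45, 135 → 405.
Drops — differences are 5, 4, 3, … (decreasing by 1 each time): 5, 10, 14, 17 → 19.
So the next line is 405 g, 19 drops.

405 g, 19 drops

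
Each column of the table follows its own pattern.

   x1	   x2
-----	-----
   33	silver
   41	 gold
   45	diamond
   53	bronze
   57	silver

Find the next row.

65  gold

Column x1: alternating steps +8, +4, +8, +4, …; 33, 41, 45, 53, 57 → 65.
Column x2: repeats silver → gold → diamond → bronze; silver, gold, diamond, bronze, silver → gold.
Combining the parts gives 65  gold.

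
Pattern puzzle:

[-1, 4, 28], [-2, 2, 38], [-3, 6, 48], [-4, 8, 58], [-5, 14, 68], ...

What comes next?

First coordinate goes -1, -2, -3, -4, -5 → -6 (−1 each step).
Second coordinate goes 4, 2, 6, 8, 14 → 22 (each term is the sum of the two before it).
Third coordinate — +10 each step: 28, 38, 48, 58, 68 → 78.
Putting it together: [-6, 22, 78].

[-6, 22, 78]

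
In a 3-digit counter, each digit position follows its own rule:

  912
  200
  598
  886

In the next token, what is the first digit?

First digit: +3 each step, mod 10, so 9, 2, 5, 8 → 1.
Second digit goes 1, 0, 9, 8 → 7 (−1 each step, mod 10).
Third digit: −2 each step, mod 10, so 2, 0, 8, 6 → 4.

1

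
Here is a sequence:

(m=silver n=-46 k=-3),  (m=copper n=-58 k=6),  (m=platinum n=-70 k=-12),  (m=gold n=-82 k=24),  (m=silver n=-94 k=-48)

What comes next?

(m=copper n=-106 k=96)

M: repeats silver → copper → platinum → gold, so silver, copper, platinum, gold, silver → copper.
N — −12 each step: -46, -58, -70, -82, -94 → -106.
For the k, ×(-2) each step: -3, 6, -12, 24, -48 → 96.
Combining the parts gives (m=copper n=-106 k=96).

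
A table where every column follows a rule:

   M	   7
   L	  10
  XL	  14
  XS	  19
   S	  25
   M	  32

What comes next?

Size: repeats M → L → XL → XS → S; M, L, XL, XS, S, M → L.
Second component: 7, 10, 14, 19, 25, 32 → 40 (differences are 3, 4, 5, … (increasing by 1 each time)).
So the next row is L  40.

L  40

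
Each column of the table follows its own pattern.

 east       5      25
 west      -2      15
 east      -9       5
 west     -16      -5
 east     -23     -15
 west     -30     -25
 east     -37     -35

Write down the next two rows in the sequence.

For the direction, alternates east ↔ west: east, west, east, west, east, west, east → west → east.
Second component goes 5, -2, -9, -16, -23, -30, -37 → -44 → -51 (−7 each step).
For the third component, −10 each step: 25, 15, 5, -5, -15, -25, -35 → -45 → -55.
Putting the parts together: west  -44  -45 and then east  -51  -55.

west  -44  -45; east  -51  -55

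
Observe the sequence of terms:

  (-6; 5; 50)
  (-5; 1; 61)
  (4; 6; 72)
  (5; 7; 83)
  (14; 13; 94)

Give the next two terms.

First coordinate — alternating steps +1, +9, +1, +9, …: -6, -5, 4, 5, 14 → 15 → 24.
Second coordinate: 5, 1, 6, 7, 13 → 20 → 33 (each term is the sum of the two before it).
Third coordinate goes 50, 61, 72, 83, 94 → 105 → 116 (+11 each step).
Putting the parts together: (15; 20; 105) and then (24; 33; 116).

(15; 20; 105), (24; 33; 116)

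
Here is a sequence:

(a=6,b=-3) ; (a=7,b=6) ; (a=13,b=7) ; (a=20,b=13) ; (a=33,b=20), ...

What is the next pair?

A: each term is the sum of the two before it, so 6, 7, 13, 20, 33 → 53.
B — always the previous value of the a: -3, 6, 7, 13, 20 → 33.
Putting it together: (a=53,b=33).

(a=53,b=33)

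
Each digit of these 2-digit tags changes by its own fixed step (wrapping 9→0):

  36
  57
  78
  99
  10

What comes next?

31

First digit: +2 each step, mod 10; 3, 5, 7, 9, 1 → 3.
For the second digit, +1 each step, mod 10: 6, 7, 8, 9, 0 → 1.
Combining the parts gives 31.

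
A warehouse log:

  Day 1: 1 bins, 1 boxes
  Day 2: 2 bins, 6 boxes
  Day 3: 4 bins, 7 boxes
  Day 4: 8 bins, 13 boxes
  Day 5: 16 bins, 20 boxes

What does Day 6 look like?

For the bins, ×2 each step: 1, 2, 4, 8, 16 → 32.
Boxes: each term is the sum of the two before it, so 1, 6, 7, 13, 20 → 33.
Putting it together: 32 bins, 33 boxes.

32 bins, 33 boxes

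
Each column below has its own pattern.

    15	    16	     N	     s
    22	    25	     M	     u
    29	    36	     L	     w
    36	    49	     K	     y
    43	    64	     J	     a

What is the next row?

First component — +7 each step: 15, 22, 29, 36, 43 → 50.
Second component: perfect squares: 4², 5², 6², …; 16, 25, 36, 49, 64 → 81.
First letter: N, M, L, K, J → I (letters move back 1 place in the alphabet).
Second letter goes s, u, w, y, a → c (letters move forward 2 places in the alphabet, wrapping Z→A).
Putting it together: 50  81  I  c.

50  81  I  c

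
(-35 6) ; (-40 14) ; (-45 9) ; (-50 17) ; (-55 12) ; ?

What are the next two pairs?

(-60 20), (-65 15)

For the first component, −5 each step: -35, -40, -45, -50, -55 → -60 → -65.
Second component: alternating steps +8, −5, +8, −5, …; 6, 14, 9, 17, 12 → 20 → 15.
Putting the parts together: (-60 20) and then (-65 15).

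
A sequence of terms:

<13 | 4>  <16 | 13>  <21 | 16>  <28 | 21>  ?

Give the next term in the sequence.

<37 | 28>

First entry goes 13, 16, 21, 28 → 37 (differences are 3, 5, 7, … (increasing by 2 each time)).
Second entry — always the previous value of the first entry: 4, 13, 16, 21 → 28.
Combining the parts gives <37 | 28>.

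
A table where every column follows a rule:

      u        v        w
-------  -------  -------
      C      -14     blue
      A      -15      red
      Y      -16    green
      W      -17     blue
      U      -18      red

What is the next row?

S  -19  green

Column u goes C, A, Y, W, U → S (letters move back 2 places in the alphabet, wrapping A→Z).
Column v: −1 each step; -14, -15, -16, -17, -18 → -19.
Column w: repeats blue → red → green; blue, red, green, blue, red → green.
So the next row is S  -19  green.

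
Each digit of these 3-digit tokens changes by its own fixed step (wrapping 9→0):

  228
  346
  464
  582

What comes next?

First digit: +1 each step, mod 10, so 2, 3, 4, 5 → 6.
Second digit goes 2, 4, 6, 8 → 0 (+2 each step, mod 10).
Third digit goes 8, 6, 4, 2 → 0 (−2 each step, mod 10).
Combining the parts gives 600.

600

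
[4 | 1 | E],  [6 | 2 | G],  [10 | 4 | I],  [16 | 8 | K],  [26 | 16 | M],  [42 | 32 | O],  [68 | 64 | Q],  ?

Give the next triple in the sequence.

[110 | 128 | S]

For the first component, each term is the sum of the two before it: 4, 6, 10, 16, 26, 42, 68 → 110.
Second component: ×2 each step, so 1, 2, 4, 8, 16, 32, 64 → 128.
For the letter, letters move forward 2 places in the alphabet: E, G, I, K, M, O, Q → S.
Combining the parts gives [110 | 128 | S].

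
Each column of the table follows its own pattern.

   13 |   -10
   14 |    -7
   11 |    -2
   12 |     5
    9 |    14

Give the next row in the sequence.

10  25

First component — alternating steps +1, −3, +1, −3, …: 13, 14, 11, 12, 9 → 10.
Second component: differences are 3, 5, 7, … (increasing by 2 each time), so -10, -7, -2, 5, 14 → 25.
Putting it together: 10  25.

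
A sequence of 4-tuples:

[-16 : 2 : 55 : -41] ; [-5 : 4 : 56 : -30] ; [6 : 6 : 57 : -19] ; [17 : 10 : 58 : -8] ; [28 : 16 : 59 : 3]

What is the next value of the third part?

First part goes -16, -5, 6, 17, 28 → 39 (+11 each step).
Second part: 2, 4, 6, 10, 16 → 26 (each term is the sum of the two before it).
Third part — +1 each step: 55, 56, 57, 58, 59 → 60.
Fourth part goes -41, -30, -19, -8, 3 → 14 (+11 each step).

60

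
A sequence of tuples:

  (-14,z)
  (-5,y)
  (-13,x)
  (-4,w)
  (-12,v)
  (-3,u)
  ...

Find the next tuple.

(-11,t)

First value goes -14, -5, -13, -4, -12, -3 → -11 (alternating steps +9, −8, +9, −8, …).
For the letter, letters move back 1 place in the alphabet: z, y, x, w, v, u → t.
So the next tuple is (-11,t).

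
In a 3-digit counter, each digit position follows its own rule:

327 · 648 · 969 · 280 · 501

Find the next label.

First digit — +3 each step, mod 10: 3, 6, 9, 2, 5 → 8.
Second digit: 2, 4, 6, 8, 0 → 2 (+2 each step, mod 10).
Third digit — +1 each step, mod 10: 7, 8, 9, 0, 1 → 2.
Combining the parts gives 822.

822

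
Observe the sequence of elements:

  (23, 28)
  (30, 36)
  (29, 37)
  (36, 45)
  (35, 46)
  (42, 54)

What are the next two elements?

(41, 55), (48, 63)

For the first slot, alternating steps +7, −1, +7, −1, …: 23, 30, 29, 36, 35, 42 → 41 → 48.
Second slot: 28, 36, 37, 45, 46, 54 → 55 → 63 (alternating steps +8, +1, +8, +1, …).
Putting the parts together: (41, 55) and then (48, 63).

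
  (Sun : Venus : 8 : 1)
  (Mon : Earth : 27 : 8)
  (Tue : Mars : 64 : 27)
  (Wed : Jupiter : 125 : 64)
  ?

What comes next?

Day: runs through the weekdays Mon→Sun; Sun, Mon, Tue, Wed → Thu.
Planet goes Venus, Earth, Mars, Jupiter → Saturn (runs through the planets Mercury→Neptune).
Third coordinate goes 8, 27, 64, 125 → 216 (perfect cubes: 2³, 3³, 4³, …).
Fourth coordinate: 1, 8, 27, 64 → 125 (perfect cubes: 1³, 2³, 3³, …).
Putting it together: (Thu : Saturn : 216 : 125).

(Thu : Saturn : 216 : 125)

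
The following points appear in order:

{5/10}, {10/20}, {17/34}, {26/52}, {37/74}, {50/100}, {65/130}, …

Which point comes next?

{82/164}

First part: differences are 5, 7, 9, … (increasing by 2 each time), so 5, 10, 17, 26, 37, 50, 65 → 82.
Second part: always 2 × the first part; 10, 20, 34, 52, 74, 100, 130 → 164.
Putting it together: {82/164}.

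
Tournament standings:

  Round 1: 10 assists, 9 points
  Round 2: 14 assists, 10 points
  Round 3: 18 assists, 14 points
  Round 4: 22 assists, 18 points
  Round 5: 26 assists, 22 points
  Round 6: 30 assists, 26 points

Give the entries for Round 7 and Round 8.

34 assists, 30 points; 38 assists, 34 points

For the assists, +4 each step: 10, 14, 18, 22, 26, 30 → 34 → 38.
Points: always the previous value of the assists, so 9, 10, 14, 18, 22, 26 → 30 → 34.
Putting the parts together: 34 assists, 30 points and then 38 assists, 34 points.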